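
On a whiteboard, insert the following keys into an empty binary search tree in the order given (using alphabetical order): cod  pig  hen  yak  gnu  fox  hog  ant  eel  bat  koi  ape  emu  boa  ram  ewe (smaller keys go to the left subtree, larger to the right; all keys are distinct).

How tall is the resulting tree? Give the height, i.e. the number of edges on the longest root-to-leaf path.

cod: root
pig: right child of cod (depth 1)
hen: left child of pig (depth 2)
yak: right child of pig (depth 2)
gnu: left child of hen (depth 3)
fox: left child of gnu (depth 4)
hog: right child of hen (depth 3)
ant: left child of cod (depth 1)
eel: left child of fox (depth 5)
bat: right child of ant (depth 2)
koi: right child of hog (depth 4)
ape: left child of bat (depth 3)
emu: right child of eel (depth 6)
boa: right child of bat (depth 3)
ram: left child of yak (depth 3)
ewe: right child of emu (depth 7)

The deepest node is ewe at depth 7.

7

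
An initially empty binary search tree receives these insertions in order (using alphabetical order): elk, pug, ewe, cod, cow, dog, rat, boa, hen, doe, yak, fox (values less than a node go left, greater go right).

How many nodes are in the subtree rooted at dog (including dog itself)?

Insert elk: tree is empty, so elk becomes the root.
Insert pug: pug > elk → go right. Place as right child of elk.
Insert ewe: ewe > elk → go right; ewe < pug → go left. Place as left child of pug.
Insert cod: cod < elk → go left. Place as left child of elk.
Insert cow: cow < elk → go left; cow > cod → go right. Place as right child of cod.
Insert dog: dog < elk → go left; dog > cod → go right; dog > cow → go right. Place as right child of cow.
Insert rat: rat > elk → go right; rat > pug → go right. Place as right child of pug.
Insert boa: boa < elk → go left; boa < cod → go left. Place as left child of cod.
Insert hen: hen > elk → go right; hen < pug → go left; hen > ewe → go right. Place as right child of ewe.
Insert doe: doe < elk → go left; doe > cod → go right; doe > cow → go right; doe < dog → go left. Place as left child of dog.
Insert yak: yak > elk → go right; yak > pug → go right; yak > rat → go right. Place as right child of rat.
Insert fox: fox > elk → go right; fox < pug → go left; fox > ewe → go right; fox < hen → go left. Place as left child of hen.

Subtree rooted at dog contains: dog, doe — 2 nodes.

2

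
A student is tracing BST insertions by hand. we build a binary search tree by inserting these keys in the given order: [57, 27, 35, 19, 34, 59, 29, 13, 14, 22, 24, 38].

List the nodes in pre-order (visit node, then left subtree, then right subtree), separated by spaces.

57 27 19 13 14 22 24 35 34 29 38 59

Resulting structure (node: left, right):
  57: L=27, R=59
  27: L=19, R=35
  35: L=34, R=38
  19: L=13, R=22
  34: L=29, R=–
  59: L=–, R=–
  29: L=–, R=–
  13: L=–, R=14
  14: L=–, R=–
  22: L=–, R=24
  24: L=–, R=–
  38: L=–, R=–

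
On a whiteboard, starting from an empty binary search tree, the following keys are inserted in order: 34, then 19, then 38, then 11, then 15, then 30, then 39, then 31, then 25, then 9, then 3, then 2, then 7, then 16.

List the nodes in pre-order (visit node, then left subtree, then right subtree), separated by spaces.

34 19 11 9 3 2 7 15 16 30 25 31 38 39

34: root
19: left child of 34 (depth 1)
38: right child of 34 (depth 1)
11: left child of 19 (depth 2)
15: right child of 11 (depth 3)
30: right child of 19 (depth 2)
39: right child of 38 (depth 2)
31: right child of 30 (depth 3)
25: left child of 30 (depth 3)
9: left child of 11 (depth 3)
3: left child of 9 (depth 4)
2: left child of 3 (depth 5)
7: right child of 3 (depth 5)
16: right child of 15 (depth 4)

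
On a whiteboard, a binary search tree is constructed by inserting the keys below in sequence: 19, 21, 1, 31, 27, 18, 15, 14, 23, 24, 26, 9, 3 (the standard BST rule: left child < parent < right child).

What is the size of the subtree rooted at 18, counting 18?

5

Insert 19: tree is empty, so 19 becomes the root.
Insert 21: 21 > 19 → go right. Place as right child of 19.
Insert 1: 1 < 19 → go left. Place as left child of 19.
Insert 31: 31 > 19 → go right; 31 > 21 → go right. Place as right child of 21.
Insert 27: 27 > 19 → go right; 27 > 21 → go right; 27 < 31 → go left. Place as left child of 31.
Insert 18: 18 < 19 → go left; 18 > 1 → go right. Place as right child of 1.
Insert 15: 15 < 19 → go left; 15 > 1 → go right; 15 < 18 → go left. Place as left child of 18.
Insert 14: 14 < 19 → go left; 14 > 1 → go right; 14 < 18 → go left; 14 < 15 → go left. Place as left child of 15.
Insert 23: 23 > 19 → go right; 23 > 21 → go right; 23 < 31 → go left; 23 < 27 → go left. Place as left child of 27.
Insert 24: 24 > 19 → go right; 24 > 21 → go right; 24 < 31 → go left; 24 < 27 → go left; 24 > 23 → go right. Place as right child of 23.
Insert 26: 26 > 19 → go right; 26 > 21 → go right; 26 < 31 → go left; 26 < 27 → go left; 26 > 23 → go right; 26 > 24 → go right. Place as right child of 24.
Insert 9: 9 < 19 → go left; 9 > 1 → go right; 9 < 18 → go left; 9 < 15 → go left; 9 < 14 → go left. Place as left child of 14.
Insert 3: 3 < 19 → go left; 3 > 1 → go right; 3 < 18 → go left; 3 < 15 → go left; 3 < 14 → go left; 3 < 9 → go left. Place as left child of 9.

Subtree rooted at 18 contains: 18, 15, 14, 9, 3 — 5 nodes.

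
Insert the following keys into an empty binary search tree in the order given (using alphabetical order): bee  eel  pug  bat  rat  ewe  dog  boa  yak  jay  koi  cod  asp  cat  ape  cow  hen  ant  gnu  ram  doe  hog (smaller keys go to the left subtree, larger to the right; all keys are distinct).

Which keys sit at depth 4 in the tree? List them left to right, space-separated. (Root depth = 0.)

Insert bee: tree is empty, so bee becomes the root.
Insert eel: eel > bee → go right. Place as right child of bee.
Insert pug: pug > bee → go right; pug > eel → go right. Place as right child of eel.
Insert bat: bat < bee → go left. Place as left child of bee.
Insert rat: rat > bee → go right; rat > eel → go right; rat > pug → go right. Place as right child of pug.
Insert ewe: ewe > bee → go right; ewe > eel → go right; ewe < pug → go left. Place as left child of pug.
Insert dog: dog > bee → go right; dog < eel → go left. Place as left child of eel.
Insert boa: boa > bee → go right; boa < eel → go left; boa < dog → go left. Place as left child of dog.
Insert yak: yak > bee → go right; yak > eel → go right; yak > pug → go right; yak > rat → go right. Place as right child of rat.
Insert jay: jay > bee → go right; jay > eel → go right; jay < pug → go left; jay > ewe → go right. Place as right child of ewe.
Insert koi: koi > bee → go right; koi > eel → go right; koi < pug → go left; koi > ewe → go right; koi > jay → go right. Place as right child of jay.
Insert cod: cod > bee → go right; cod < eel → go left; cod < dog → go left; cod > boa → go right. Place as right child of boa.
Insert asp: asp < bee → go left; asp < bat → go left. Place as left child of bat.
Insert cat: cat > bee → go right; cat < eel → go left; cat < dog → go left; cat > boa → go right; cat < cod → go left. Place as left child of cod.
Insert ape: ape < bee → go left; ape < bat → go left; ape < asp → go left. Place as left child of asp.
Insert cow: cow > bee → go right; cow < eel → go left; cow < dog → go left; cow > boa → go right; cow > cod → go right. Place as right child of cod.
Insert hen: hen > bee → go right; hen > eel → go right; hen < pug → go left; hen > ewe → go right; hen < jay → go left. Place as left child of jay.
Insert ant: ant < bee → go left; ant < bat → go left; ant < asp → go left; ant < ape → go left. Place as left child of ape.
Insert gnu: gnu > bee → go right; gnu > eel → go right; gnu < pug → go left; gnu > ewe → go right; gnu < jay → go left; gnu < hen → go left. Place as left child of hen.
Insert ram: ram > bee → go right; ram > eel → go right; ram > pug → go right; ram < rat → go left. Place as left child of rat.
Insert doe: doe > bee → go right; doe < eel → go left; doe < dog → go left; doe > boa → go right; doe > cod → go right; doe > cow → go right. Place as right child of cow.
Insert hog: hog > bee → go right; hog > eel → go right; hog < pug → go left; hog > ewe → go right; hog < jay → go left; hog > hen → go right. Place as right child of hen.

ant cod jay ram yak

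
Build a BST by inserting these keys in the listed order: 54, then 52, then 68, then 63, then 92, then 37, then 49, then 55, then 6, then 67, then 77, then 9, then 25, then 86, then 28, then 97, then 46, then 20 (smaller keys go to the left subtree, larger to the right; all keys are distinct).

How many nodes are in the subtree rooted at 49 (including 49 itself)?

2

54: root
52: left child of 54 (depth 1)
68: right child of 54 (depth 1)
63: left child of 68 (depth 2)
92: right child of 68 (depth 2)
37: left child of 52 (depth 2)
49: right child of 37 (depth 3)
55: left child of 63 (depth 3)
6: left child of 37 (depth 3)
67: right child of 63 (depth 3)
77: left child of 92 (depth 3)
9: right child of 6 (depth 4)
25: right child of 9 (depth 5)
86: right child of 77 (depth 4)
28: right child of 25 (depth 6)
97: right child of 92 (depth 3)
46: left child of 49 (depth 4)
20: left child of 25 (depth 6)

Subtree rooted at 49 contains: 49, 46 — 2 nodes.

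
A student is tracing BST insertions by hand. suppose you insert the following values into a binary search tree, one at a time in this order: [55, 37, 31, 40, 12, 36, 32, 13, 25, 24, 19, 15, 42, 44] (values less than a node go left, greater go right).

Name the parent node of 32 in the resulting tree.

55: root
37: left child of 55 (depth 1)
31: left child of 37 (depth 2)
40: right child of 37 (depth 2)
12: left child of 31 (depth 3)
36: right child of 31 (depth 3)
32: left child of 36 (depth 4)
13: right child of 12 (depth 4)
25: right child of 13 (depth 5)
24: left child of 25 (depth 6)
19: left child of 24 (depth 7)
15: left child of 19 (depth 8)
42: right child of 40 (depth 3)
44: right child of 42 (depth 4)

36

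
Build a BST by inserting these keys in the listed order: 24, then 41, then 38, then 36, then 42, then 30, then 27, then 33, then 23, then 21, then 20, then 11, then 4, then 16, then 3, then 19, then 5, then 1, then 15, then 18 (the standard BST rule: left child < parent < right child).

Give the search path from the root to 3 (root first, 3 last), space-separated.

Insert 24: tree is empty, so 24 becomes the root.
Insert 41: 41 > 24 → go right. Place as right child of 24.
Insert 38: 38 > 24 → go right; 38 < 41 → go left. Place as left child of 41.
Insert 36: 36 > 24 → go right; 36 < 41 → go left; 36 < 38 → go left. Place as left child of 38.
Insert 42: 42 > 24 → go right; 42 > 41 → go right. Place as right child of 41.
Insert 30: 30 > 24 → go right; 30 < 41 → go left; 30 < 38 → go left; 30 < 36 → go left. Place as left child of 36.
Insert 27: 27 > 24 → go right; 27 < 41 → go left; 27 < 38 → go left; 27 < 36 → go left; 27 < 30 → go left. Place as left child of 30.
Insert 33: 33 > 24 → go right; 33 < 41 → go left; 33 < 38 → go left; 33 < 36 → go left; 33 > 30 → go right. Place as right child of 30.
Insert 23: 23 < 24 → go left. Place as left child of 24.
Insert 21: 21 < 24 → go left; 21 < 23 → go left. Place as left child of 23.
Insert 20: 20 < 24 → go left; 20 < 23 → go left; 20 < 21 → go left. Place as left child of 21.
Insert 11: 11 < 24 → go left; 11 < 23 → go left; 11 < 21 → go left; 11 < 20 → go left. Place as left child of 20.
Insert 4: 4 < 24 → go left; 4 < 23 → go left; 4 < 21 → go left; 4 < 20 → go left; 4 < 11 → go left. Place as left child of 11.
Insert 16: 16 < 24 → go left; 16 < 23 → go left; 16 < 21 → go left; 16 < 20 → go left; 16 > 11 → go right. Place as right child of 11.
Insert 3: 3 < 24 → go left; 3 < 23 → go left; 3 < 21 → go left; 3 < 20 → go left; 3 < 11 → go left; 3 < 4 → go left. Place as left child of 4.
Insert 19: 19 < 24 → go left; 19 < 23 → go left; 19 < 21 → go left; 19 < 20 → go left; 19 > 11 → go right; 19 > 16 → go right. Place as right child of 16.
Insert 5: 5 < 24 → go left; 5 < 23 → go left; 5 < 21 → go left; 5 < 20 → go left; 5 < 11 → go left; 5 > 4 → go right. Place as right child of 4.
Insert 1: 1 < 24 → go left; 1 < 23 → go left; 1 < 21 → go left; 1 < 20 → go left; 1 < 11 → go left; 1 < 4 → go left; 1 < 3 → go left. Place as left child of 3.
Insert 15: 15 < 24 → go left; 15 < 23 → go left; 15 < 21 → go left; 15 < 20 → go left; 15 > 11 → go right; 15 < 16 → go left. Place as left child of 16.
Insert 18: 18 < 24 → go left; 18 < 23 → go left; 18 < 21 → go left; 18 < 20 → go left; 18 > 11 → go right; 18 > 16 → go right; 18 < 19 → go left. Place as left child of 19.

24 23 21 20 11 4 3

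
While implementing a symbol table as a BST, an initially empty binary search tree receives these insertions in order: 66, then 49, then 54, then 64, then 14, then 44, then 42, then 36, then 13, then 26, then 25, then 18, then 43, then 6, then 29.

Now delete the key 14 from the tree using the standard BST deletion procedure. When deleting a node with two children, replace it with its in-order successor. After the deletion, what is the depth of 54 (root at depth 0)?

2

66: root
49: left child of 66 (depth 1)
54: right child of 49 (depth 2)
64: right child of 54 (depth 3)
14: left child of 49 (depth 2)
44: right child of 14 (depth 3)
42: left child of 44 (depth 4)
36: left child of 42 (depth 5)
13: left child of 14 (depth 3)
26: left child of 36 (depth 6)
25: left child of 26 (depth 7)
18: left child of 25 (depth 8)
43: right child of 42 (depth 5)
6: left child of 13 (depth 4)
29: right child of 26 (depth 7)

Delete 14 (two children — replace with in-order successor).
After deletion, path to 54: 66 → 49 → 54.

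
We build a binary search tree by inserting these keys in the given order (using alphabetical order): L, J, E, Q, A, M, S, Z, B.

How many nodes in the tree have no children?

3

Resulting structure (node: left, right):
  L: L=J, R=Q
  J: L=E, R=–
  E: L=A, R=–
  Q: L=M, R=S
  A: L=–, R=B
  M: L=–, R=–
  S: L=–, R=Z
  Z: L=–, R=–
  B: L=–, R=–

Leaves: B, M, Z — 3 in total.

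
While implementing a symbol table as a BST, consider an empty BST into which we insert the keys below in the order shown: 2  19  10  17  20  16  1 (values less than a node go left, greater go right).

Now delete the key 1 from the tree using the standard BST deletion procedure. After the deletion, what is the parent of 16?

Insert 2: tree is empty, so 2 becomes the root.
Insert 19: 19 > 2 → go right. Place as right child of 2.
Insert 10: 10 > 2 → go right; 10 < 19 → go left. Place as left child of 19.
Insert 17: 17 > 2 → go right; 17 < 19 → go left; 17 > 10 → go right. Place as right child of 10.
Insert 20: 20 > 2 → go right; 20 > 19 → go right. Place as right child of 19.
Insert 16: 16 > 2 → go right; 16 < 19 → go left; 16 > 10 → go right; 16 < 17 → go left. Place as left child of 17.
Insert 1: 1 < 2 → go left. Place as left child of 2.

Delete 1 (at most one child — splice it out).
After deletion, 16's parent is 17.

17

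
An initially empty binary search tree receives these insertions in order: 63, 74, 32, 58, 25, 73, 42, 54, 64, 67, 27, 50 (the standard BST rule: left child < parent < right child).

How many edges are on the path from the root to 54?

Resulting structure (node: left, right):
  63: L=32, R=74
  74: L=73, R=–
  32: L=25, R=58
  58: L=42, R=–
  25: L=–, R=27
  73: L=64, R=–
  42: L=–, R=54
  54: L=50, R=–
  64: L=–, R=67
  67: L=–, R=–
  27: L=–, R=–
  50: L=–, R=–

Path to 54: 63 → 32 → 58 → 42 → 54, which is 4 edges.

4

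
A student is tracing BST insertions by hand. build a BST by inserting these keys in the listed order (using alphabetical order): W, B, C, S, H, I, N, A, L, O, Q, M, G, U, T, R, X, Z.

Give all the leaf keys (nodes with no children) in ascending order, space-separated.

A G M R T Z

Insert W: tree is empty, so W becomes the root.
Insert B: B < W → go left. Place as left child of W.
Insert C: C < W → go left; C > B → go right. Place as right child of B.
Insert S: S < W → go left; S > B → go right; S > C → go right. Place as right child of C.
Insert H: H < W → go left; H > B → go right; H > C → go right; H < S → go left. Place as left child of S.
Insert I: I < W → go left; I > B → go right; I > C → go right; I < S → go left; I > H → go right. Place as right child of H.
Insert N: N < W → go left; N > B → go right; N > C → go right; N < S → go left; N > H → go right; N > I → go right. Place as right child of I.
Insert A: A < W → go left; A < B → go left. Place as left child of B.
Insert L: L < W → go left; L > B → go right; L > C → go right; L < S → go left; L > H → go right; L > I → go right; L < N → go left. Place as left child of N.
Insert O: O < W → go left; O > B → go right; O > C → go right; O < S → go left; O > H → go right; O > I → go right; O > N → go right. Place as right child of N.
Insert Q: Q < W → go left; Q > B → go right; Q > C → go right; Q < S → go left; Q > H → go right; Q > I → go right; Q > N → go right; Q > O → go right. Place as right child of O.
Insert M: M < W → go left; M > B → go right; M > C → go right; M < S → go left; M > H → go right; M > I → go right; M < N → go left; M > L → go right. Place as right child of L.
Insert G: G < W → go left; G > B → go right; G > C → go right; G < S → go left; G < H → go left. Place as left child of H.
Insert U: U < W → go left; U > B → go right; U > C → go right; U > S → go right. Place as right child of S.
Insert T: T < W → go left; T > B → go right; T > C → go right; T > S → go right; T < U → go left. Place as left child of U.
Insert R: R < W → go left; R > B → go right; R > C → go right; R < S → go left; R > H → go right; R > I → go right; R > N → go right; R > O → go right; R > Q → go right. Place as right child of Q.
Insert X: X > W → go right. Place as right child of W.
Insert Z: Z > W → go right; Z > X → go right. Place as right child of X.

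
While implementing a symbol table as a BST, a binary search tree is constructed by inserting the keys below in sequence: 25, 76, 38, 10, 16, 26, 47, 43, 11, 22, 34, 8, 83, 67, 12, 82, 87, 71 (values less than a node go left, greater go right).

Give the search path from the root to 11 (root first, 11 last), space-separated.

Insert 25: tree is empty, so 25 becomes the root.
Insert 76: 76 > 25 → go right. Place as right child of 25.
Insert 38: 38 > 25 → go right; 38 < 76 → go left. Place as left child of 76.
Insert 10: 10 < 25 → go left. Place as left child of 25.
Insert 16: 16 < 25 → go left; 16 > 10 → go right. Place as right child of 10.
Insert 26: 26 > 25 → go right; 26 < 76 → go left; 26 < 38 → go left. Place as left child of 38.
Insert 47: 47 > 25 → go right; 47 < 76 → go left; 47 > 38 → go right. Place as right child of 38.
Insert 43: 43 > 25 → go right; 43 < 76 → go left; 43 > 38 → go right; 43 < 47 → go left. Place as left child of 47.
Insert 11: 11 < 25 → go left; 11 > 10 → go right; 11 < 16 → go left. Place as left child of 16.
Insert 22: 22 < 25 → go left; 22 > 10 → go right; 22 > 16 → go right. Place as right child of 16.
Insert 34: 34 > 25 → go right; 34 < 76 → go left; 34 < 38 → go left; 34 > 26 → go right. Place as right child of 26.
Insert 8: 8 < 25 → go left; 8 < 10 → go left. Place as left child of 10.
Insert 83: 83 > 25 → go right; 83 > 76 → go right. Place as right child of 76.
Insert 67: 67 > 25 → go right; 67 < 76 → go left; 67 > 38 → go right; 67 > 47 → go right. Place as right child of 47.
Insert 12: 12 < 25 → go left; 12 > 10 → go right; 12 < 16 → go left; 12 > 11 → go right. Place as right child of 11.
Insert 82: 82 > 25 → go right; 82 > 76 → go right; 82 < 83 → go left. Place as left child of 83.
Insert 87: 87 > 25 → go right; 87 > 76 → go right; 87 > 83 → go right. Place as right child of 83.
Insert 71: 71 > 25 → go right; 71 < 76 → go left; 71 > 38 → go right; 71 > 47 → go right; 71 > 67 → go right. Place as right child of 67.

25 10 16 11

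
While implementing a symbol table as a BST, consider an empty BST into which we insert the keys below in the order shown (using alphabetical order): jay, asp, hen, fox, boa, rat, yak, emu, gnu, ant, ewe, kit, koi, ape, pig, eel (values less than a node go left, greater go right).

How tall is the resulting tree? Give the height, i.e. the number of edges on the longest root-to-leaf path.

jay: root
asp: left child of jay (depth 1)
hen: right child of asp (depth 2)
fox: left child of hen (depth 3)
boa: left child of fox (depth 4)
rat: right child of jay (depth 1)
yak: right child of rat (depth 2)
emu: right child of boa (depth 5)
gnu: right child of fox (depth 4)
ant: left child of asp (depth 2)
ewe: right child of emu (depth 6)
kit: left child of rat (depth 2)
koi: right child of kit (depth 3)
ape: right child of ant (depth 3)
pig: right child of koi (depth 4)
eel: left child of emu (depth 6)

The deepest node is ewe at depth 6.

6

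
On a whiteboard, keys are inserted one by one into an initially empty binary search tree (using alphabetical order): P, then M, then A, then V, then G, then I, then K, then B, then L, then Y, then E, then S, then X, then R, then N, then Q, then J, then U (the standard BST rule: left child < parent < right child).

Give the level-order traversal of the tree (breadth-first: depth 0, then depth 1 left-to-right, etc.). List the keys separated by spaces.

P: root
M: left child of P (depth 1)
A: left child of M (depth 2)
V: right child of P (depth 1)
G: right child of A (depth 3)
I: right child of G (depth 4)
K: right child of I (depth 5)
B: left child of G (depth 4)
L: right child of K (depth 6)
Y: right child of V (depth 2)
E: right child of B (depth 5)
S: left child of V (depth 2)
X: left child of Y (depth 3)
R: left child of S (depth 3)
N: right child of M (depth 2)
Q: left child of R (depth 4)
J: left child of K (depth 6)
U: right child of S (depth 3)

P M V A N S Y G R U X B I Q E K J L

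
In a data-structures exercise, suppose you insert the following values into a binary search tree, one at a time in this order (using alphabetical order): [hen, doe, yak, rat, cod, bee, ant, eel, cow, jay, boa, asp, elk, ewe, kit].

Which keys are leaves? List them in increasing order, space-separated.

asp boa cow ewe kit

Resulting structure (node: left, right):
  hen: L=doe, R=yak
  doe: L=cod, R=eel
  yak: L=rat, R=–
  rat: L=jay, R=–
  cod: L=bee, R=cow
  bee: L=ant, R=boa
  ant: L=–, R=asp
  eel: L=–, R=elk
  cow: L=–, R=–
  jay: L=–, R=kit
  boa: L=–, R=–
  asp: L=–, R=–
  elk: L=–, R=ewe
  ewe: L=–, R=–
  kit: L=–, R=–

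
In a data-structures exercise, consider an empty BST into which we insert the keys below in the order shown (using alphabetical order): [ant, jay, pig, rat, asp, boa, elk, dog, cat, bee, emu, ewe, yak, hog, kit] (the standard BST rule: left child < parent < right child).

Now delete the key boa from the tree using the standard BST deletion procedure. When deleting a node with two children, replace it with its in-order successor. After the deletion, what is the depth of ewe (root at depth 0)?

6

Resulting structure (node: left, right):
  ant: L=–, R=jay
  jay: L=asp, R=pig
  pig: L=kit, R=rat
  rat: L=–, R=yak
  asp: L=–, R=boa
  boa: L=bee, R=elk
  elk: L=dog, R=emu
  dog: L=cat, R=–
  cat: L=–, R=–
  bee: L=–, R=–
  emu: L=–, R=ewe
  ewe: L=–, R=hog
  yak: L=–, R=–
  hog: L=–, R=–
  kit: L=–, R=–

Delete boa (two children — replace with in-order successor).
After deletion, path to ewe: ant → jay → asp → cat → elk → emu → ewe.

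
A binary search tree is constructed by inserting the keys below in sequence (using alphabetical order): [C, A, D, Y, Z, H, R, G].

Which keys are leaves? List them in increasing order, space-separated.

C: root
A: left child of C (depth 1)
D: right child of C (depth 1)
Y: right child of D (depth 2)
Z: right child of Y (depth 3)
H: left child of Y (depth 3)
R: right child of H (depth 4)
G: left child of H (depth 4)

A G R Z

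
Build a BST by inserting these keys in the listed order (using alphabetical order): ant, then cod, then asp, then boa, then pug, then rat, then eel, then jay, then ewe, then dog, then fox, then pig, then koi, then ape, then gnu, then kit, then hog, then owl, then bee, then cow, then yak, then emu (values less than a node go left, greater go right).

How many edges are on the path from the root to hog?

Insert ant: tree is empty, so ant becomes the root.
Insert cod: cod > ant → go right. Place as right child of ant.
Insert asp: asp > ant → go right; asp < cod → go left. Place as left child of cod.
Insert boa: boa > ant → go right; boa < cod → go left; boa > asp → go right. Place as right child of asp.
Insert pug: pug > ant → go right; pug > cod → go right. Place as right child of cod.
Insert rat: rat > ant → go right; rat > cod → go right; rat > pug → go right. Place as right child of pug.
Insert eel: eel > ant → go right; eel > cod → go right; eel < pug → go left. Place as left child of pug.
Insert jay: jay > ant → go right; jay > cod → go right; jay < pug → go left; jay > eel → go right. Place as right child of eel.
Insert ewe: ewe > ant → go right; ewe > cod → go right; ewe < pug → go left; ewe > eel → go right; ewe < jay → go left. Place as left child of jay.
Insert dog: dog > ant → go right; dog > cod → go right; dog < pug → go left; dog < eel → go left. Place as left child of eel.
Insert fox: fox > ant → go right; fox > cod → go right; fox < pug → go left; fox > eel → go right; fox < jay → go left; fox > ewe → go right. Place as right child of ewe.
Insert pig: pig > ant → go right; pig > cod → go right; pig < pug → go left; pig > eel → go right; pig > jay → go right. Place as right child of jay.
Insert koi: koi > ant → go right; koi > cod → go right; koi < pug → go left; koi > eel → go right; koi > jay → go right; koi < pig → go left. Place as left child of pig.
Insert ape: ape > ant → go right; ape < cod → go left; ape < asp → go left. Place as left child of asp.
Insert gnu: gnu > ant → go right; gnu > cod → go right; gnu < pug → go left; gnu > eel → go right; gnu < jay → go left; gnu > ewe → go right; gnu > fox → go right. Place as right child of fox.
Insert kit: kit > ant → go right; kit > cod → go right; kit < pug → go left; kit > eel → go right; kit > jay → go right; kit < pig → go left; kit < koi → go left. Place as left child of koi.
Insert hog: hog > ant → go right; hog > cod → go right; hog < pug → go left; hog > eel → go right; hog < jay → go left; hog > ewe → go right; hog > fox → go right; hog > gnu → go right. Place as right child of gnu.
Insert owl: owl > ant → go right; owl > cod → go right; owl < pug → go left; owl > eel → go right; owl > jay → go right; owl < pig → go left; owl > koi → go right. Place as right child of koi.
Insert bee: bee > ant → go right; bee < cod → go left; bee > asp → go right; bee < boa → go left. Place as left child of boa.
Insert cow: cow > ant → go right; cow > cod → go right; cow < pug → go left; cow < eel → go left; cow < dog → go left. Place as left child of dog.
Insert yak: yak > ant → go right; yak > cod → go right; yak > pug → go right; yak > rat → go right. Place as right child of rat.
Insert emu: emu > ant → go right; emu > cod → go right; emu < pug → go left; emu > eel → go right; emu < jay → go left; emu < ewe → go left. Place as left child of ewe.

Path to hog: ant → cod → pug → eel → jay → ewe → fox → gnu → hog, which is 8 edges.

8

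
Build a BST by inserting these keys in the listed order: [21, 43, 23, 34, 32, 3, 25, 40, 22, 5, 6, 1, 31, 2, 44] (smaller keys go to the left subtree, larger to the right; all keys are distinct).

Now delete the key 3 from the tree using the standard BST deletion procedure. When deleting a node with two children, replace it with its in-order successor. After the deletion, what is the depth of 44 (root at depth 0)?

2

21: root
43: right child of 21 (depth 1)
23: left child of 43 (depth 2)
34: right child of 23 (depth 3)
32: left child of 34 (depth 4)
3: left child of 21 (depth 1)
25: left child of 32 (depth 5)
40: right child of 34 (depth 4)
22: left child of 23 (depth 3)
5: right child of 3 (depth 2)
6: right child of 5 (depth 3)
1: left child of 3 (depth 2)
31: right child of 25 (depth 6)
2: right child of 1 (depth 3)
44: right child of 43 (depth 2)

Delete 3 (two children — replace with in-order successor).
After deletion, path to 44: 21 → 43 → 44.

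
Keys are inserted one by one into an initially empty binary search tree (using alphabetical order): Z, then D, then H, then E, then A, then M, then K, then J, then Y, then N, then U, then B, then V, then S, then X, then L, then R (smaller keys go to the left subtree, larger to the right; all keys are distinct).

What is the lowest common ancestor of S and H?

Insert Z: tree is empty, so Z becomes the root.
Insert D: D < Z → go left. Place as left child of Z.
Insert H: H < Z → go left; H > D → go right. Place as right child of D.
Insert E: E < Z → go left; E > D → go right; E < H → go left. Place as left child of H.
Insert A: A < Z → go left; A < D → go left. Place as left child of D.
Insert M: M < Z → go left; M > D → go right; M > H → go right. Place as right child of H.
Insert K: K < Z → go left; K > D → go right; K > H → go right; K < M → go left. Place as left child of M.
Insert J: J < Z → go left; J > D → go right; J > H → go right; J < M → go left; J < K → go left. Place as left child of K.
Insert Y: Y < Z → go left; Y > D → go right; Y > H → go right; Y > M → go right. Place as right child of M.
Insert N: N < Z → go left; N > D → go right; N > H → go right; N > M → go right; N < Y → go left. Place as left child of Y.
Insert U: U < Z → go left; U > D → go right; U > H → go right; U > M → go right; U < Y → go left; U > N → go right. Place as right child of N.
Insert B: B < Z → go left; B < D → go left; B > A → go right. Place as right child of A.
Insert V: V < Z → go left; V > D → go right; V > H → go right; V > M → go right; V < Y → go left; V > N → go right; V > U → go right. Place as right child of U.
Insert S: S < Z → go left; S > D → go right; S > H → go right; S > M → go right; S < Y → go left; S > N → go right; S < U → go left. Place as left child of U.
Insert X: X < Z → go left; X > D → go right; X > H → go right; X > M → go right; X < Y → go left; X > N → go right; X > U → go right; X > V → go right. Place as right child of V.
Insert L: L < Z → go left; L > D → go right; L > H → go right; L < M → go left; L > K → go right. Place as right child of K.
Insert R: R < Z → go left; R > D → go right; R > H → go right; R > M → go right; R < Y → go left; R > N → go right; R < U → go left; R < S → go left. Place as left child of S.

Path to S: Z → D → H → M → Y → N → U → S
Path to H: Z → D → H
H lies on both paths and is an ancestor of the other node.

H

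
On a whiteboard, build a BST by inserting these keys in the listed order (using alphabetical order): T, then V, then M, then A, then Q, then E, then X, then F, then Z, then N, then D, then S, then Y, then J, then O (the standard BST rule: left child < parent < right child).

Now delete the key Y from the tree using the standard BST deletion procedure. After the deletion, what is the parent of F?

Insert T: tree is empty, so T becomes the root.
Insert V: V > T → go right. Place as right child of T.
Insert M: M < T → go left. Place as left child of T.
Insert A: A < T → go left; A < M → go left. Place as left child of M.
Insert Q: Q < T → go left; Q > M → go right. Place as right child of M.
Insert E: E < T → go left; E < M → go left; E > A → go right. Place as right child of A.
Insert X: X > T → go right; X > V → go right. Place as right child of V.
Insert F: F < T → go left; F < M → go left; F > A → go right; F > E → go right. Place as right child of E.
Insert Z: Z > T → go right; Z > V → go right; Z > X → go right. Place as right child of X.
Insert N: N < T → go left; N > M → go right; N < Q → go left. Place as left child of Q.
Insert D: D < T → go left; D < M → go left; D > A → go right; D < E → go left. Place as left child of E.
Insert S: S < T → go left; S > M → go right; S > Q → go right. Place as right child of Q.
Insert Y: Y > T → go right; Y > V → go right; Y > X → go right; Y < Z → go left. Place as left child of Z.
Insert J: J < T → go left; J < M → go left; J > A → go right; J > E → go right; J > F → go right. Place as right child of F.
Insert O: O < T → go left; O > M → go right; O < Q → go left; O > N → go right. Place as right child of N.

Delete Y (at most one child — splice it out).
After deletion, F's parent is E.

E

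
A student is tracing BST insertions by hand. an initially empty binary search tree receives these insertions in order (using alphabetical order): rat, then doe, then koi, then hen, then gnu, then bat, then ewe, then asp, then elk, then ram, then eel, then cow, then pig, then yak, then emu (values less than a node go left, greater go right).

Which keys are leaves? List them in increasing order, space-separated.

Resulting structure (node: left, right):
  rat: L=doe, R=yak
  doe: L=bat, R=koi
  koi: L=hen, R=ram
  hen: L=gnu, R=–
  gnu: L=ewe, R=–
  bat: L=asp, R=cow
  ewe: L=elk, R=–
  asp: L=–, R=–
  elk: L=eel, R=emu
  ram: L=pig, R=–
  eel: L=–, R=–
  cow: L=–, R=–
  pig: L=–, R=–
  yak: L=–, R=–
  emu: L=–, R=–

asp cow eel emu pig yak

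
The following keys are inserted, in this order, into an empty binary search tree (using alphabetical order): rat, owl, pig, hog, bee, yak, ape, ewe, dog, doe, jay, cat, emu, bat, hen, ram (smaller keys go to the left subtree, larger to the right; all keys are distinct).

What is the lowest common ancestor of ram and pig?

pig

Insert rat: tree is empty, so rat becomes the root.
Insert owl: owl < rat → go left. Place as left child of rat.
Insert pig: pig < rat → go left; pig > owl → go right. Place as right child of owl.
Insert hog: hog < rat → go left; hog < owl → go left. Place as left child of owl.
Insert bee: bee < rat → go left; bee < owl → go left; bee < hog → go left. Place as left child of hog.
Insert yak: yak > rat → go right. Place as right child of rat.
Insert ape: ape < rat → go left; ape < owl → go left; ape < hog → go left; ape < bee → go left. Place as left child of bee.
Insert ewe: ewe < rat → go left; ewe < owl → go left; ewe < hog → go left; ewe > bee → go right. Place as right child of bee.
Insert dog: dog < rat → go left; dog < owl → go left; dog < hog → go left; dog > bee → go right; dog < ewe → go left. Place as left child of ewe.
Insert doe: doe < rat → go left; doe < owl → go left; doe < hog → go left; doe > bee → go right; doe < ewe → go left; doe < dog → go left. Place as left child of dog.
Insert jay: jay < rat → go left; jay < owl → go left; jay > hog → go right. Place as right child of hog.
Insert cat: cat < rat → go left; cat < owl → go left; cat < hog → go left; cat > bee → go right; cat < ewe → go left; cat < dog → go left; cat < doe → go left. Place as left child of doe.
Insert emu: emu < rat → go left; emu < owl → go left; emu < hog → go left; emu > bee → go right; emu < ewe → go left; emu > dog → go right. Place as right child of dog.
Insert bat: bat < rat → go left; bat < owl → go left; bat < hog → go left; bat < bee → go left; bat > ape → go right. Place as right child of ape.
Insert hen: hen < rat → go left; hen < owl → go left; hen < hog → go left; hen > bee → go right; hen > ewe → go right. Place as right child of ewe.
Insert ram: ram < rat → go left; ram > owl → go right; ram > pig → go right. Place as right child of pig.

Path to ram: rat → owl → pig → ram
Path to pig: rat → owl → pig
pig lies on both paths and is an ancestor of the other node.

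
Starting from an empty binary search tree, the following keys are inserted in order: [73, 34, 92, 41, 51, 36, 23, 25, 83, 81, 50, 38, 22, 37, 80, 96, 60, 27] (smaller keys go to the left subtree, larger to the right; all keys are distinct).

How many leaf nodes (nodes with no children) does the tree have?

7

Resulting structure (node: left, right):
  73: L=34, R=92
  34: L=23, R=41
  92: L=83, R=96
  41: L=36, R=51
  51: L=50, R=60
  36: L=–, R=38
  23: L=22, R=25
  25: L=–, R=27
  83: L=81, R=–
  81: L=80, R=–
  50: L=–, R=–
  38: L=37, R=–
  22: L=–, R=–
  37: L=–, R=–
  80: L=–, R=–
  96: L=–, R=–
  60: L=–, R=–
  27: L=–, R=–

Leaves: 22, 27, 37, 50, 60, 80, 96 — 7 in total.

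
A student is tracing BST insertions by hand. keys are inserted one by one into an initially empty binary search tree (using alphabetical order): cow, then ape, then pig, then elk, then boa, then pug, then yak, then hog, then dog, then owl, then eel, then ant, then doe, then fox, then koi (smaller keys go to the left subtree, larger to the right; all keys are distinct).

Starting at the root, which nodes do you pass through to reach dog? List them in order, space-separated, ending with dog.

cow pig elk dog

cow: root
ape: left child of cow (depth 1)
pig: right child of cow (depth 1)
elk: left child of pig (depth 2)
boa: right child of ape (depth 2)
pug: right child of pig (depth 2)
yak: right child of pug (depth 3)
hog: right child of elk (depth 3)
dog: left child of elk (depth 3)
owl: right child of hog (depth 4)
eel: right child of dog (depth 4)
ant: left child of ape (depth 2)
doe: left child of dog (depth 4)
fox: left child of hog (depth 4)
koi: left child of owl (depth 5)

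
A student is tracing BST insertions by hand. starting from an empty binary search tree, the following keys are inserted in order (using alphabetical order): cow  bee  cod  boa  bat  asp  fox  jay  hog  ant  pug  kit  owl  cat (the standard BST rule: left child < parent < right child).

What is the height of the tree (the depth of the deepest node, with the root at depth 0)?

Insert cow: tree is empty, so cow becomes the root.
Insert bee: bee < cow → go left. Place as left child of cow.
Insert cod: cod < cow → go left; cod > bee → go right. Place as right child of bee.
Insert boa: boa < cow → go left; boa > bee → go right; boa < cod → go left. Place as left child of cod.
Insert bat: bat < cow → go left; bat < bee → go left. Place as left child of bee.
Insert asp: asp < cow → go left; asp < bee → go left; asp < bat → go left. Place as left child of bat.
Insert fox: fox > cow → go right. Place as right child of cow.
Insert jay: jay > cow → go right; jay > fox → go right. Place as right child of fox.
Insert hog: hog > cow → go right; hog > fox → go right; hog < jay → go left. Place as left child of jay.
Insert ant: ant < cow → go left; ant < bee → go left; ant < bat → go left; ant < asp → go left. Place as left child of asp.
Insert pug: pug > cow → go right; pug > fox → go right; pug > jay → go right. Place as right child of jay.
Insert kit: kit > cow → go right; kit > fox → go right; kit > jay → go right; kit < pug → go left. Place as left child of pug.
Insert owl: owl > cow → go right; owl > fox → go right; owl > jay → go right; owl < pug → go left; owl > kit → go right. Place as right child of kit.
Insert cat: cat < cow → go left; cat > bee → go right; cat < cod → go left; cat > boa → go right. Place as right child of boa.

The deepest node is owl at depth 5.

5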